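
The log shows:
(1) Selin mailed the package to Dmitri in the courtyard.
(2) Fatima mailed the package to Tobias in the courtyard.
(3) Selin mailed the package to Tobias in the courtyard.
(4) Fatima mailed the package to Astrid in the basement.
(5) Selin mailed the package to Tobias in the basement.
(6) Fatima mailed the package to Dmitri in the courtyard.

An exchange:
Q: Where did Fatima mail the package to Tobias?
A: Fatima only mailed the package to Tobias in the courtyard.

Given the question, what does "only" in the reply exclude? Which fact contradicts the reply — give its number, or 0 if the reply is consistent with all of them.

Answering "Where did ...?" puts focus on the setting — here, "in the courtyard".
"Only" then excludes alternative settings while the background — Fatima as agent and the package as thing and Tobias as recipient — is held fixed.
No listed fact shares that background with another setting. Nothing contradicts the reply.
(Fact (6) would refute a reading with focus on the recipient — but that is not what the question asks.)

0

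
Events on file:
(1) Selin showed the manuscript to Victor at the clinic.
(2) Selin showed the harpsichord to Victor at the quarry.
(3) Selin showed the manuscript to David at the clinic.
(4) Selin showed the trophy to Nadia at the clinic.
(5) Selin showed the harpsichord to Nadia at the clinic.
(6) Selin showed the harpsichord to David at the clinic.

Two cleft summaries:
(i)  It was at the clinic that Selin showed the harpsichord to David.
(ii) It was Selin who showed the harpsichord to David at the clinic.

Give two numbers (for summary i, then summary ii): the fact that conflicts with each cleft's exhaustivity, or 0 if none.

(i): focus "at the clinic". No fact shares Selin as agent and the harpsichord as thing and David as recipient with a different setting. 0.
(ii): focus "Selin". No fact shares the harpsichord as thing and David as recipient and at the clinic as setting with a different agent. 0.

0, 0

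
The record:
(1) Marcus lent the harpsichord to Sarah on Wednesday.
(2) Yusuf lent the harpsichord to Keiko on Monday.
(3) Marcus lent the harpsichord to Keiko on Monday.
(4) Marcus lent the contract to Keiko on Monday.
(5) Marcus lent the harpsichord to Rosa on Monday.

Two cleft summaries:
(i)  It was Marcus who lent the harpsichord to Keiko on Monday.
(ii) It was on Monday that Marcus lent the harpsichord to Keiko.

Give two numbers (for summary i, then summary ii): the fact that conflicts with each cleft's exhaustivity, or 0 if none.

2, 0

(i): focus "Marcus". Looking for thing = the harpsichord, recipient = Keiko, setting = on Monday with some other agent — fact (2) has Yusuf there. Refuted.
(ii): focus "on Monday". No fact shares agent = Marcus, thing = the harpsichord, recipient = Keiko with a different setting. 0.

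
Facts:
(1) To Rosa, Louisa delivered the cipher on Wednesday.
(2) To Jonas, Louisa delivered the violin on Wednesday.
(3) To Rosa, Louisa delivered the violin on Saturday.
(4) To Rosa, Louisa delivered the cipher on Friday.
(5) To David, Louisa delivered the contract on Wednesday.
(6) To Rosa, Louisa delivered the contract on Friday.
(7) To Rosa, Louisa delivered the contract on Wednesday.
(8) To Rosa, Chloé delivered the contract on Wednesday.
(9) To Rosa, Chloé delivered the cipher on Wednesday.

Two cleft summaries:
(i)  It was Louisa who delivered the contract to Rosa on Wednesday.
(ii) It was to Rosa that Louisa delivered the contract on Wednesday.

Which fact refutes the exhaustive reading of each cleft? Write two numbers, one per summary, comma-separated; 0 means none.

8, 5

(i): focus "Louisa". Looking for same thing, recipient, setting (the contract / Rosa / on Wednesday) with some other agent — fact (8) has Chloé there. Refuted.
(ii): focus "Rosa". Looking for same agent, thing, setting (Louisa / the contract / on Wednesday) with some other recipient — fact (5) has David there. Refuted.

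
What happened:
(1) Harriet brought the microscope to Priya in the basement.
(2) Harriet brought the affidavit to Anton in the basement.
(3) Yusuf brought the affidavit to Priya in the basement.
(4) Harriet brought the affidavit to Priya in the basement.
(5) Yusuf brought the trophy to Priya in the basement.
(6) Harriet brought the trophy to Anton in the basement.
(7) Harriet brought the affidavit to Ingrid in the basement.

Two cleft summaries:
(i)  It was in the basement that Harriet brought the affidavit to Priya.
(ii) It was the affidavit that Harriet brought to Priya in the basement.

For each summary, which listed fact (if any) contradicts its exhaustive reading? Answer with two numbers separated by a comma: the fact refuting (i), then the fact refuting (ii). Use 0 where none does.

Summary (i) focuses "in the basement" (the setting); background same agent, thing, recipient (Harriet / the affidavit / Priya). No fact matches that background with a different setting, so 0.
Summary (ii) focuses "the affidavit" (the thing); background same agent, recipient, setting (Harriet / Priya / in the basement). Fact (1) matches that background with thing = the microscope — refutes (ii).

0, 1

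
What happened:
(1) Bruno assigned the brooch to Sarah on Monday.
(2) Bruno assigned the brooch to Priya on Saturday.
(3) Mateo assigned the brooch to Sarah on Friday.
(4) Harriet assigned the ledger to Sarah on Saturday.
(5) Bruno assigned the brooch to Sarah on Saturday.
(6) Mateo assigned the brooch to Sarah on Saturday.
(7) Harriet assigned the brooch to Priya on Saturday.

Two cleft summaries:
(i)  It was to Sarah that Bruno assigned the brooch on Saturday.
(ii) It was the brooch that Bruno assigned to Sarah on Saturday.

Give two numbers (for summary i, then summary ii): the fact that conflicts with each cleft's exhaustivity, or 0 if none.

Summary (i) focuses "Sarah" (the recipient); background agent = Bruno, thing = the brooch, setting = on Saturday. Fact (2) matches that background with recipient = Priya — refutes (i).
Summary (ii) focuses "the brooch" (the thing); background agent = Bruno, recipient = Sarah, setting = on Saturday. No fact matches that background with a different thing, so 0.

2, 0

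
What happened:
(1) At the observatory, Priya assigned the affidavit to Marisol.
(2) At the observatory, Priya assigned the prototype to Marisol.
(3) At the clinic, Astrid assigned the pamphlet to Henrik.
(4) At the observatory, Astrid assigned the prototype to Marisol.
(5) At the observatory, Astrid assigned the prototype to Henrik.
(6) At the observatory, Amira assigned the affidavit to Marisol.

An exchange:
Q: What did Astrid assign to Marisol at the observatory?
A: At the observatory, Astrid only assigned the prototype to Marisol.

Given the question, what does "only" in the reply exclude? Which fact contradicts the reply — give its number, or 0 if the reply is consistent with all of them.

Answering "What did ...?" puts focus on the thing — here, "the prototype".
So "only" ranges over things; the rest (same agent, recipient, setting (Astrid / Marisol / at the observatory)) is presupposed.
No listed fact shares that background with another thing. Nothing contradicts the reply.
(Fact (5) would refute a reading with focus on the recipient — but that is not what the question asks.)

0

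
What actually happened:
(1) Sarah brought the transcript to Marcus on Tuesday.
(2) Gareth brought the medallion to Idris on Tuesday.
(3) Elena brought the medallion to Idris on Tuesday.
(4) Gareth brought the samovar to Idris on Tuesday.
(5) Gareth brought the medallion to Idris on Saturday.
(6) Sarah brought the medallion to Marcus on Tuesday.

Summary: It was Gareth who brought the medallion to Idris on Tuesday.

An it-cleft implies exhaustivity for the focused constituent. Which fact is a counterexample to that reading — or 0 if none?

Focus of the cleft: "Gareth" (the agent). Presupposed background: thing = the medallion, recipient = Idris, setting = on Tuesday.
The exhaustive reading says no other agent fits that background.
Fact (3) shares the background but with agent = Elena; exhaustivity is violated.

3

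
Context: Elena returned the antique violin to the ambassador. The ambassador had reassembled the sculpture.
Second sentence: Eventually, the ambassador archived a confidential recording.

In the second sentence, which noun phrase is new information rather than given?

a confidential recording

"the ambassador" in the second sentence is given — already mentioned in the context.
"a confidential recording" has no antecedent in the context; it is discourse-new (the indefinite article also signals a new referent).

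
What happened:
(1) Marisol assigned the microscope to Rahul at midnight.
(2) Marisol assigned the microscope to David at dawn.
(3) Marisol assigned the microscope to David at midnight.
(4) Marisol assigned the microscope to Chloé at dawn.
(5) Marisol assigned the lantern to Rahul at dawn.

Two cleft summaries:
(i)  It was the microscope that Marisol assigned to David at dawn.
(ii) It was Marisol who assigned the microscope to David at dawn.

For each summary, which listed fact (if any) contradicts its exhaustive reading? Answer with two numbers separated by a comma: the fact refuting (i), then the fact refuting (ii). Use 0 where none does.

Summary (i) focuses "the microscope" (the thing); background agent = Marisol, recipient = David, setting = at dawn. No fact matches that background with a different thing, so 0.
Summary (ii) focuses "Marisol" (the agent); background thing = the microscope, recipient = David, setting = at dawn. No fact matches that background with a different agent, so 0.

0, 0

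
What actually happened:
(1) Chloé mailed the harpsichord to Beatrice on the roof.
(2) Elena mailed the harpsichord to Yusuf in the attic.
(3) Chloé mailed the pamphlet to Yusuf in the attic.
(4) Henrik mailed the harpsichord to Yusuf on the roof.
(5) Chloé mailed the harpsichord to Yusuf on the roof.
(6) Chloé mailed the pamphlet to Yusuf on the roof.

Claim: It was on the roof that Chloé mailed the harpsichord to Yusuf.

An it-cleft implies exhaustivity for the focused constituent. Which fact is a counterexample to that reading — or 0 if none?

0

Focus of the cleft: "on the roof" (the setting). Presupposed background: Chloé as agent and the harpsichord as thing and Yusuf as recipient.
The exhaustive reading says no other setting fits that background.
No listed fact matches the background with a different setting. Exhaustivity holds.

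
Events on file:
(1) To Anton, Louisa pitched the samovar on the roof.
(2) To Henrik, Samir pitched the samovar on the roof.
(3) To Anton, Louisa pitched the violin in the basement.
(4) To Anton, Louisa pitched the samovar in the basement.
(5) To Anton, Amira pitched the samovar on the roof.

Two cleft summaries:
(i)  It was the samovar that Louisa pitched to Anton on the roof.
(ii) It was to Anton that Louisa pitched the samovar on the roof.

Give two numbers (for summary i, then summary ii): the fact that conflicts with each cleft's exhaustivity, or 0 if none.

0, 0

Summary (i) focuses "the samovar" (the thing); background agent = Louisa, recipient = Anton, setting = on the roof. No fact matches that background with a different thing, so 0.
Summary (ii) focuses "Anton" (the recipient); background agent = Louisa, thing = the samovar, setting = on the roof. No fact matches that background with a different recipient, so 0.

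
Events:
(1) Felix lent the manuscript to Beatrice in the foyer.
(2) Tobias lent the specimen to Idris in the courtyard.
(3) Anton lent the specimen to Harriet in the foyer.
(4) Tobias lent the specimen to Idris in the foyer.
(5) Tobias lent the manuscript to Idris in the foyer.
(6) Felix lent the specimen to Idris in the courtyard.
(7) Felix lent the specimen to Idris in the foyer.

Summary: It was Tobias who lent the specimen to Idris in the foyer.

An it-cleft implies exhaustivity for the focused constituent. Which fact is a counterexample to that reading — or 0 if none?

The cleft puts "Tobias" in focus and presupposes the open proposition with the specimen as thing and Idris as recipient and in the foyer as setting.
Exhaustivity: Tobias is the only agent satisfying that background.
But fact (7) also has the specimen as thing and Idris as recipient and in the foyer as setting, with agent = Felix — so the exhaustive reading fails.

7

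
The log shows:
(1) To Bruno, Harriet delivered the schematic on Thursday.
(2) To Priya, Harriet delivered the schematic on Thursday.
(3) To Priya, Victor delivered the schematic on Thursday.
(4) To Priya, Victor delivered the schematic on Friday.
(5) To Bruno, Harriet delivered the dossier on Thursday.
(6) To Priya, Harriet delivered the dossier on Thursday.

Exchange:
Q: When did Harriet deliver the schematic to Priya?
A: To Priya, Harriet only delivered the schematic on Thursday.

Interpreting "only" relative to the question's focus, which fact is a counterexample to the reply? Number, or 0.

0

Answering "When did ...?" puts focus on the setting — here, "on Thursday".
So "only" ranges over settings; the rest (agent = Harriet, thing = the schematic, recipient = Priya) is presupposed.
No listed fact shares that background with another setting. Nothing contradicts the reply.
(Fact (6) would refute a reading with focus on the thing — but that is not what the question asks.)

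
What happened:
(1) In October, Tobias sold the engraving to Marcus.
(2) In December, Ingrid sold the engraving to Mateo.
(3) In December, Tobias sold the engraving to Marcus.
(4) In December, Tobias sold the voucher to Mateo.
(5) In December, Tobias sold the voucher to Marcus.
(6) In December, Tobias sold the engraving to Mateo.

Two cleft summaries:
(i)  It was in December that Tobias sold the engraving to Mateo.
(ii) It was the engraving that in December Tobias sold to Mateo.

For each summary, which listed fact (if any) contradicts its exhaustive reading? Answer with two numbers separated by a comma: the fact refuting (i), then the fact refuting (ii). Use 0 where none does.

0, 4

Summary (i) focuses "in December" (the setting); background agent = Tobias, thing = the engraving, recipient = Mateo. No fact matches that background with a different setting, so 0.
Summary (ii) focuses "the engraving" (the thing); background agent = Tobias, recipient = Mateo, setting = in December. Fact (4) matches that background with thing = the voucher — refutes (ii).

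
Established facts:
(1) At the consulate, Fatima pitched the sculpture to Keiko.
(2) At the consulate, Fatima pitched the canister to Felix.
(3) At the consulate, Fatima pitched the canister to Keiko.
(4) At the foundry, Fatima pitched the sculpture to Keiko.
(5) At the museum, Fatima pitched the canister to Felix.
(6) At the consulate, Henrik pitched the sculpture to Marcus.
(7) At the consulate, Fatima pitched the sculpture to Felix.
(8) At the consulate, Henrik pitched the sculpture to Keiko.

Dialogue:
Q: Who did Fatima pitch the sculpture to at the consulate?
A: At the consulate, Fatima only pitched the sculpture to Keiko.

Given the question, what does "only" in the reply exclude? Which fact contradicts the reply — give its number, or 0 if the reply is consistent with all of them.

7

Answering "Who did ... to ...?" puts focus on the recipient — here, "Keiko".
"Only" then excludes alternative recipients while the background — Fatima as agent and the sculpture as thing and at the consulate as setting — is held fixed.
Fact (7) keeps Fatima as agent and the sculpture as thing and at the consulate as setting but has recipient = Felix; that refutes the reply.
(Fact (4) would refute a reading with focus on the setting — but that is not what the question asks.)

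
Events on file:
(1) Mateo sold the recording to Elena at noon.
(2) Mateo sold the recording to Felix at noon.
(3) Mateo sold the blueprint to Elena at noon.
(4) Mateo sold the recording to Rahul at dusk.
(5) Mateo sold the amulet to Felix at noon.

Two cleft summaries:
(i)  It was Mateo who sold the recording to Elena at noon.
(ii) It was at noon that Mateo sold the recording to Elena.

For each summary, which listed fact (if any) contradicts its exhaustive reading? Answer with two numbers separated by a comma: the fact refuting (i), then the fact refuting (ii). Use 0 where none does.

0, 0

(i): focus "Mateo". No fact shares the recording as thing and Elena as recipient and at noon as setting with a different agent. 0.
(ii): focus "at noon". No fact shares Mateo as agent and the recording as thing and Elena as recipient with a different setting. 0.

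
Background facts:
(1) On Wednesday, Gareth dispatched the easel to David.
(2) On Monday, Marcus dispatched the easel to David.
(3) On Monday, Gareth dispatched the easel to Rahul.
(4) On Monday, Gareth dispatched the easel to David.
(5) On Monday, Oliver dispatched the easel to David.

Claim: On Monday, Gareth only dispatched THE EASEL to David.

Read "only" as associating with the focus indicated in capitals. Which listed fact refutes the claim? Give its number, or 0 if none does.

0

Focus (in capitals) is "the easel" — the thing. "Only" excludes alternative things while holding fixed agent = Gareth, recipient = David, setting = on Monday.
No fact matches agent = Gareth, recipient = David, setting = on Monday with a different thing — every other fact differs on at least one backgrounded slot. So no fact refutes it.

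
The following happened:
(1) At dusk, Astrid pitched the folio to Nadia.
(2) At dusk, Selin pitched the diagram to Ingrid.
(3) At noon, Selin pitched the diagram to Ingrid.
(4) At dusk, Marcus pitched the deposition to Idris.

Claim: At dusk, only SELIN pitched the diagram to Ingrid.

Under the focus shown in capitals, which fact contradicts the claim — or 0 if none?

Focus (in capitals) is "Selin" — the agent. "Only" excludes alternative agents while holding fixed the diagram as thing and Ingrid as recipient and at dusk as setting.
No fact matches the diagram as thing and Ingrid as recipient and at dusk as setting with a different agent — every other fact differs on at least one backgrounded slot. So no fact refutes it.

0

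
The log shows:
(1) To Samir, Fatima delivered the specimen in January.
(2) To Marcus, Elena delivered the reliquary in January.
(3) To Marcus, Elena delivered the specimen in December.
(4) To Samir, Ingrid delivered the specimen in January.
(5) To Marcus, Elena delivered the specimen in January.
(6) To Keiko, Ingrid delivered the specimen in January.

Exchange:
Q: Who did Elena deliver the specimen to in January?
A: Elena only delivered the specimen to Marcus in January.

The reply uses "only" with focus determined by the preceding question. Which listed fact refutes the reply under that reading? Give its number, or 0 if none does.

The question "Who did ... to ...?" targets the recipient, so in the reply the focus falls on "Marcus".
So "only" ranges over recipients; the rest (same agent, thing, setting (Elena / the specimen / in January)) is presupposed.
No listed fact shares that background with another recipient. Nothing contradicts the reply.
(Fact (2) would refute a reading with focus on the thing — but that is not what the question asks.)

0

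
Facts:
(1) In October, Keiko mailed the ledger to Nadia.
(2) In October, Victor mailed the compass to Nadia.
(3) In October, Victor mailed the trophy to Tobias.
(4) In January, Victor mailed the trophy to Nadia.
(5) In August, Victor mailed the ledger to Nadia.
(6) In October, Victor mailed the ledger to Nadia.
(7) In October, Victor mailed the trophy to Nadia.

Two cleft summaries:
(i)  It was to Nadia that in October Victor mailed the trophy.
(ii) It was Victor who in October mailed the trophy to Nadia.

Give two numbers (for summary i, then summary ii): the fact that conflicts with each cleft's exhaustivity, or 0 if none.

Summary (i) focuses "Nadia" (the recipient); background Victor as agent and the trophy as thing and in October as setting. Fact (3) matches that background with recipient = Tobias — refutes (i).
Summary (ii) focuses "Victor" (the agent); background the trophy as thing and Nadia as recipient and in October as setting. No fact matches that background with a different agent, so 0.

3, 0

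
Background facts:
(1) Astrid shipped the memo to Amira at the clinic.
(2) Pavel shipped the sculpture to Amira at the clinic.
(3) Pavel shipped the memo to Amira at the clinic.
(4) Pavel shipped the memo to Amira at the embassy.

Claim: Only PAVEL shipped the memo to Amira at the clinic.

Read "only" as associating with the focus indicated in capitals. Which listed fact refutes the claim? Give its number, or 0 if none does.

The capitals mark "Pavel" as focus. So "only" rules out other agents, with the rest (same thing, recipient, setting (the memo / Amira / at the clinic)) as background.
Fact (1) shares the background but differs in agent (Astrid) — a counterexample.

1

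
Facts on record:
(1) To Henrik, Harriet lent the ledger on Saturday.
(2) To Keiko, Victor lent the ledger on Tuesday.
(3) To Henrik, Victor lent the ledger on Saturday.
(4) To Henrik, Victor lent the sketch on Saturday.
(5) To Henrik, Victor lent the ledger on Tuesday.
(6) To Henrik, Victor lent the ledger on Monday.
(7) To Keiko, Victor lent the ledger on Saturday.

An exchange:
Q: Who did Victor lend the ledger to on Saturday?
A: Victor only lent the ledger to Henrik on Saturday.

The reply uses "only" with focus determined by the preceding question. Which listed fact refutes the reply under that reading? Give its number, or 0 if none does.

Answering "Who did ... to ...?" puts focus on the recipient — here, "Henrik".
"Only" then excludes alternative recipients while the background — Victor as agent and the ledger as thing and on Saturday as setting — is held fixed.
Fact (7) keeps Victor as agent and the ledger as thing and on Saturday as setting but has recipient = Keiko; that refutes the reply.
(Fact (5) would refute a reading with focus on the setting — but that is not what the question asks.)

7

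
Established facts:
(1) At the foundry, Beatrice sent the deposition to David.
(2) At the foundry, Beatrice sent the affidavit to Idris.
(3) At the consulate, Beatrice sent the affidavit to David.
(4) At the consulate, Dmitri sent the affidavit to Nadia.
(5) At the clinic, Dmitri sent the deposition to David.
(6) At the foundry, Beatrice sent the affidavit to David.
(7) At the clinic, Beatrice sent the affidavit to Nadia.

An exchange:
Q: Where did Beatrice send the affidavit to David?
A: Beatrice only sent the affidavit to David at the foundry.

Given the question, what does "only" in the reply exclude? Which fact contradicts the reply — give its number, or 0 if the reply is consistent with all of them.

The question "Where did ...?" targets the setting, so in the reply the focus falls on "at the foundry".
"Only" then excludes alternative settings while the background — same agent, thing, recipient (Beatrice / the affidavit / David) — is held fixed.
Fact (3) keeps same agent, thing, recipient (Beatrice / the affidavit / David) but has setting = at the consulate; that refutes the reply.
(Fact (1) would refute a reading with focus on the thing — but that is not what the question asks.)

3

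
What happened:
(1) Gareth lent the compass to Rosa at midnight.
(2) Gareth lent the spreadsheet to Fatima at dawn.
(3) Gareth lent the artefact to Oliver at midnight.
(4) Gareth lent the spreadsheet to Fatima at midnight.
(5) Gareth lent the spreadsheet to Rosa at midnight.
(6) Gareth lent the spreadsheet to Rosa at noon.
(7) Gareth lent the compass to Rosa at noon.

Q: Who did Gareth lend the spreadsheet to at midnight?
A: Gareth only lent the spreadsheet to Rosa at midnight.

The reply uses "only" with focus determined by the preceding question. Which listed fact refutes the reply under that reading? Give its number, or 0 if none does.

4

Answering "Who did ... to ...?" puts focus on the recipient — here, "Rosa".
"Only" then excludes alternative recipients while the background — agent = Gareth, thing = the spreadsheet, setting = at midnight — is held fixed.
Fact (4) keeps agent = Gareth, thing = the spreadsheet, setting = at midnight but has recipient = Fatima; that refutes the reply.
(Fact (1) would refute a reading with focus on the thing — but that is not what the question asks.)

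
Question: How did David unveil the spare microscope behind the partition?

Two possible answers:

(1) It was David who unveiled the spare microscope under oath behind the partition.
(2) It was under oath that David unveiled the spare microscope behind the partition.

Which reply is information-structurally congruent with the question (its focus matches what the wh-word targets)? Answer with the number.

The question word "how" targets the manner.
Option (1) clefts "David" — the subject (agent), not what was asked.
Option (2) clefts "under oath" — that matches what the question asks about.
So the congruent reply is (2).

2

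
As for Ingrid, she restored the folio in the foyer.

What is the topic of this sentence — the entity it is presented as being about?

Ingrid

The construction explicitly marks "Ingrid" as what the sentence is about — the topic.
The remainder of the clause is the comment (what is said about the topic).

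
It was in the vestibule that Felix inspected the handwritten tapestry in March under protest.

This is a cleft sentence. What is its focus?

In an it-cleft "It was X that/who ...", the clefted constituent X is the focus; the that/who-clause expresses the presupposed open proposition.
Here the focus is "in the vestibule". The backgrounded (presupposed) material includes "Felix", "the handwritten tapestry", "under protest" and "in March".

in the vestibule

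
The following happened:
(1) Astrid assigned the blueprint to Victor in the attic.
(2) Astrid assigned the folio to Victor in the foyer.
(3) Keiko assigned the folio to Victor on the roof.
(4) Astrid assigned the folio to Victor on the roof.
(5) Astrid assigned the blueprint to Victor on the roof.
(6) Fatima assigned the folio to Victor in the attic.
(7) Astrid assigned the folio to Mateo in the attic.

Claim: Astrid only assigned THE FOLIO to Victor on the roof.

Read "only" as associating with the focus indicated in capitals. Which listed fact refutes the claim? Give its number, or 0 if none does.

The capitals mark "the folio" as focus. So "only" rules out other things, with the rest (Astrid as agent and Victor as recipient and on the roof as setting) as background.
Fact (5) shares the background but differs in thing (the blueprint) — a counterexample.

5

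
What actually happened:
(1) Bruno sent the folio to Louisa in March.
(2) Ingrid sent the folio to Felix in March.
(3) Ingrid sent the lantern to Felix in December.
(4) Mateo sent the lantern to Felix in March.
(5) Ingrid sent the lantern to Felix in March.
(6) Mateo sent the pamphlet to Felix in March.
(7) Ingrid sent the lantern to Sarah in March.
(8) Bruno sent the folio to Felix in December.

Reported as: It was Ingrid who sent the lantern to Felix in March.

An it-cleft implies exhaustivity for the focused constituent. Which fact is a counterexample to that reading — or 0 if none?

4

Focus of the cleft: "Ingrid" (the agent). Presupposed background: same thing, recipient, setting (the lantern / Felix / in March).
The exhaustive reading says no other agent fits that background.
Fact (4) shares the background but with agent = Mateo; exhaustivity is violated.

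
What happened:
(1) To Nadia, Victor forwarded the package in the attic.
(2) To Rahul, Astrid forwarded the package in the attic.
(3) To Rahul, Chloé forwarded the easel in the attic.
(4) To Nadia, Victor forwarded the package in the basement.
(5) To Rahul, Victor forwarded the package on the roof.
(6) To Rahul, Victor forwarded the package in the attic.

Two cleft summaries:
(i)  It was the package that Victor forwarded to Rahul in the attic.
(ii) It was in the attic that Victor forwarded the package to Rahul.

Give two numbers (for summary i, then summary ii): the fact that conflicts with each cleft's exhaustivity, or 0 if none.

(i): focus "the package". No fact shares agent = Victor, recipient = Rahul, setting = in the attic with a different thing. 0.
(ii): focus "in the attic". Looking for agent = Victor, thing = the package, recipient = Rahul with some other setting — fact (5) has on the roof there. Refuted.

0, 5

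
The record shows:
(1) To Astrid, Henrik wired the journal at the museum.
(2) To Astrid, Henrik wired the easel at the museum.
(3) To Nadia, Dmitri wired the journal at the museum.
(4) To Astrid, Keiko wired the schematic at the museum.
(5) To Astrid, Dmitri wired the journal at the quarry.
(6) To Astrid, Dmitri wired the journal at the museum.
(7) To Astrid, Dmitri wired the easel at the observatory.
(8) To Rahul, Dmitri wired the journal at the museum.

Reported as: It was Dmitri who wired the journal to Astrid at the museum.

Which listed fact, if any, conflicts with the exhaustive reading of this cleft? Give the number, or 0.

1

The cleft puts "Dmitri" in focus and presupposes the open proposition with the journal as thing and Astrid as recipient and at the museum as setting.
The exhaustive reading says no other agent fits that background.
But fact (1) also has the journal as thing and Astrid as recipient and at the museum as setting, with agent = Henrik — so the exhaustive reading fails.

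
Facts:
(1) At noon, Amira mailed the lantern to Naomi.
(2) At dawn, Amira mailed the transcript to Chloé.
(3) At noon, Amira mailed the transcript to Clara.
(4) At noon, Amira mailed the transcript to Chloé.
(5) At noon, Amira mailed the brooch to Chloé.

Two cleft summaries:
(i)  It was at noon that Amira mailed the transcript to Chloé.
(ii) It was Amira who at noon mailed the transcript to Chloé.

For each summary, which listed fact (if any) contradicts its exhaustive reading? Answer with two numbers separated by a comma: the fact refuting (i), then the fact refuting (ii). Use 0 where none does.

(i): focus "at noon". Looking for same agent, thing, recipient (Amira / the transcript / Chloé) with some other setting — fact (2) has at dawn there. Refuted.
(ii): focus "Amira". No fact shares same thing, recipient, setting (the transcript / Chloé / at noon) with a different agent. 0.

2, 0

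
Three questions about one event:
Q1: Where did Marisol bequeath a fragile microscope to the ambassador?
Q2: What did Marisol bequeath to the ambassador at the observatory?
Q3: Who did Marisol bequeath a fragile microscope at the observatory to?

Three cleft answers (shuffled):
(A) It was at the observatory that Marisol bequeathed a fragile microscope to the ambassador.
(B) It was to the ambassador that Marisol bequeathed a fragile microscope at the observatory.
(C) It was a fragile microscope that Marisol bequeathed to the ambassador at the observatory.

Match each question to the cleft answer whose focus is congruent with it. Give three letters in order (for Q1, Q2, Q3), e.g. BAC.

ACB

Q1 asks about the location; cleft (A) focuses "at the observatory", which is the location — so Q1 → A.
Q2 asks about the direct object; cleft (C) focuses "a fragile microscope", which is the direct object — so Q2 → C.
Q3 asks about the recipient; cleft (B) focuses "to the ambassador", which is the recipient — so Q3 → B.
Mapping: Q1→A, Q2→C, Q3→B.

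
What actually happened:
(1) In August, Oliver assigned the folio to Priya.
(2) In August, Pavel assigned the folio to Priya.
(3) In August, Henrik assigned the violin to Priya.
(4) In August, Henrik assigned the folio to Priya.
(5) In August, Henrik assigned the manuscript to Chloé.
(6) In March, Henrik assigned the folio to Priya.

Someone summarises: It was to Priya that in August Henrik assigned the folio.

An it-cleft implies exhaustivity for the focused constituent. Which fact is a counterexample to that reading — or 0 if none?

The cleft puts "Priya" in focus and presupposes the open proposition with same agent, thing, setting (Henrik / the folio / in August).
The exhaustive reading says no other recipient fits that background.
Every other fact differs from the presupposition on some backgrounded slot, so none challenges the exhaustivity.

0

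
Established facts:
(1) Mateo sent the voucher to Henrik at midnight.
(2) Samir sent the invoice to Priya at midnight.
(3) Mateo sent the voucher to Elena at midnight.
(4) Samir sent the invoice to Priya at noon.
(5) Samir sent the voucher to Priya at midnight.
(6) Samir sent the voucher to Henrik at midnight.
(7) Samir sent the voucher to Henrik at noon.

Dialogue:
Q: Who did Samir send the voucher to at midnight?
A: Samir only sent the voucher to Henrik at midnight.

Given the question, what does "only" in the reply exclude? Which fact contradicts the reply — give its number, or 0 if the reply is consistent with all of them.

5

The question "Who did ... to ...?" targets the recipient, so in the reply the focus falls on "Henrik".
So "only" ranges over recipients; the rest (Samir as agent and the voucher as thing and at midnight as setting) is presupposed.
Fact (5) shares the background with a different recipient (Priya) — counterexample.
(Fact (7) would refute a reading with focus on the setting — but that is not what the question asks.)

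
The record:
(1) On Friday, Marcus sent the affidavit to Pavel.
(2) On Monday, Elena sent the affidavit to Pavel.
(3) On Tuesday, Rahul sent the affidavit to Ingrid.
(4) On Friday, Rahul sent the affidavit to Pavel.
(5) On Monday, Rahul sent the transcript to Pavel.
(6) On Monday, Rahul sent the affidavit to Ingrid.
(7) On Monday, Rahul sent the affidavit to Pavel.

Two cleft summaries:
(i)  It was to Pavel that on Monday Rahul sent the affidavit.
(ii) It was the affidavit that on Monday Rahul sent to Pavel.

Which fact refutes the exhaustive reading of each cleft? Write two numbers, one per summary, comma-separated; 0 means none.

6, 5

Summary (i) focuses "Pavel" (the recipient); background agent = Rahul, thing = the affidavit, setting = on Monday. Fact (6) matches that background with recipient = Ingrid — refutes (i).
Summary (ii) focuses "the affidavit" (the thing); background agent = Rahul, recipient = Pavel, setting = on Monday. Fact (5) matches that background with thing = the transcript — refutes (ii).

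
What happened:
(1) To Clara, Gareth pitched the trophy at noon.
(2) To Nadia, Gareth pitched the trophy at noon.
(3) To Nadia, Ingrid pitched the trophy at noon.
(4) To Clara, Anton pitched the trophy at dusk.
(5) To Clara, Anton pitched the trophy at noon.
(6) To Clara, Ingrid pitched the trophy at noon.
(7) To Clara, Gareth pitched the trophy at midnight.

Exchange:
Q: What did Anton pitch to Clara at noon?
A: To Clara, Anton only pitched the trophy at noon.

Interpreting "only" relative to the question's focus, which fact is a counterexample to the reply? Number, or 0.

0

The question "What did ...?" targets the thing, so in the reply the focus falls on "the trophy".
"Only" then excludes alternative things while the background — same agent, recipient, setting (Anton / Clara / at noon) — is held fixed.
No listed fact shares that background with another thing. Nothing contradicts the reply.
(Fact (4) would refute a reading with focus on the setting — but that is not what the question asks.)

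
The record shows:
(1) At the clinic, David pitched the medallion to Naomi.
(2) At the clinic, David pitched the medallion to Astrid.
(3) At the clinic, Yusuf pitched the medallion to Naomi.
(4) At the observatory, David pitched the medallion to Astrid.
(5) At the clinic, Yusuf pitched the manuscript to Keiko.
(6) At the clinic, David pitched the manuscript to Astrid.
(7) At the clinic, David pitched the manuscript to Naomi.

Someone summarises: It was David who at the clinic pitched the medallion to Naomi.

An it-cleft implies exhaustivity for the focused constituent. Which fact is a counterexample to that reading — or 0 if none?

Focus of the cleft: "David" (the agent). Presupposed background: thing = the medallion, recipient = Naomi, setting = at the clinic.
Exhaustivity: David is the only agent satisfying that background.
But fact (3) also has thing = the medallion, recipient = Naomi, setting = at the clinic, with agent = Yusuf — so the exhaustive reading fails.

3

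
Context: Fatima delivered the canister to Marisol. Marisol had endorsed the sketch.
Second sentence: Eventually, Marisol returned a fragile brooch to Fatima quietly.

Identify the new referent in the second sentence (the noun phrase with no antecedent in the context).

a fragile brooch

"Marisol" and "Fatima" in the second sentence are given — already mentioned in the context.
"a fragile brooch" has no antecedent in the context; it is discourse-new (the indefinite article also signals a new referent).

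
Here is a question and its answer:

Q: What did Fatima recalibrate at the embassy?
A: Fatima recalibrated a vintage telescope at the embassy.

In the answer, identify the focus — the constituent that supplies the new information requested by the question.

The wh-word "what" asks about the direct object.
In the answer, "Fatima" and "at the embassy" are given — repeated from the question.
The constituent filling the direct object gap is "a vintage telescope"; that is the focus and would carry nuclear stress.

a vintage telescope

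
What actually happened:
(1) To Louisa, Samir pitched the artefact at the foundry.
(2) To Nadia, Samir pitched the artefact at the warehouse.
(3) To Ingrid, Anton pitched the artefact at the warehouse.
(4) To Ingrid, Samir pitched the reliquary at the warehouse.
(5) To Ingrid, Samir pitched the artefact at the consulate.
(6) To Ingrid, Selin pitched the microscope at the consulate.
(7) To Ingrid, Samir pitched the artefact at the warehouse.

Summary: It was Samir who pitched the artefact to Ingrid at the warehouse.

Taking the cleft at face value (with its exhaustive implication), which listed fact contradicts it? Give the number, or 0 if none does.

Focus of the cleft: "Samir" (the agent). Presupposed background: same thing, recipient, setting (the artefact / Ingrid / at the warehouse).
Exhaustivity: Samir is the only agent satisfying that background.
Fact (3) shares the background but with agent = Anton; exhaustivity is violated.

3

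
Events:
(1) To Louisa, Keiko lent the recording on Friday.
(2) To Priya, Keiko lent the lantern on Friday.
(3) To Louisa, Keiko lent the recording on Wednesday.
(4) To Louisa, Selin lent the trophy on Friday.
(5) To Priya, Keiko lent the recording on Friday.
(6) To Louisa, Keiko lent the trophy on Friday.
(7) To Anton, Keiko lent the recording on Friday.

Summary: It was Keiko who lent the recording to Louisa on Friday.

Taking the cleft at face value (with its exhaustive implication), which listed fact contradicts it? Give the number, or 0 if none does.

Focus of the cleft: "Keiko" (the agent). Presupposed background: thing = the recording, recipient = Louisa, setting = on Friday.
Exhaustivity: Keiko is the only agent satisfying that background.
No listed fact matches the background with a different agent. Exhaustivity holds.

0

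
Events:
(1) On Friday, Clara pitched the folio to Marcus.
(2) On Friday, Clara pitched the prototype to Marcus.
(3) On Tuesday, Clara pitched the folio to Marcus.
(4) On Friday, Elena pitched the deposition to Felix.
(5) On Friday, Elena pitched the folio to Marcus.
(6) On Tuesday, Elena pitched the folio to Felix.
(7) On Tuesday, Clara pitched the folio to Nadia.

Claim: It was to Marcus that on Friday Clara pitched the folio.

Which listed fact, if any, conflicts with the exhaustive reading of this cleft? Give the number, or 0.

0

The cleft puts "Marcus" in focus and presupposes the open proposition with agent = Clara, thing = the folio, setting = on Friday.
The exhaustive reading says no other recipient fits that background.
Every other fact differs from the presupposition on some backgrounded slot, so none challenges the exhaustivity.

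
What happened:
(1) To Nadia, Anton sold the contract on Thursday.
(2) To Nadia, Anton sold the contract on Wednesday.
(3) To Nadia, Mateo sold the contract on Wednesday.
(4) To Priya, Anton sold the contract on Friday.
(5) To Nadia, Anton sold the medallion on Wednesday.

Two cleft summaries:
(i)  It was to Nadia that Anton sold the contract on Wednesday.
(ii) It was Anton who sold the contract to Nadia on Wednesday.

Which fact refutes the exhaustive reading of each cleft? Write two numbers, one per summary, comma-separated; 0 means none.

0, 3

(i): focus "Nadia". No fact shares Anton as agent and the contract as thing and on Wednesday as setting with a different recipient. 0.
(ii): focus "Anton". Looking for the contract as thing and Nadia as recipient and on Wednesday as setting with some other agent — fact (3) has Mateo there. Refuted.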